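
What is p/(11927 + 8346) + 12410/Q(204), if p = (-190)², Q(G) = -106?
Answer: -6520035/56551 ≈ -115.29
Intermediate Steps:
p = 36100
p/(11927 + 8346) + 12410/Q(204) = 36100/(11927 + 8346) + 12410/(-106) = 36100/20273 + 12410*(-1/106) = 36100*(1/20273) - 6205/53 = 1900/1067 - 6205/53 = -6520035/56551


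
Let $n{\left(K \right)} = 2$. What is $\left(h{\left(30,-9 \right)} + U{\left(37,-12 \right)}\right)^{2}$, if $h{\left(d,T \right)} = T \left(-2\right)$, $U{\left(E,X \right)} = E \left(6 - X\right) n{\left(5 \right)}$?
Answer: $1822500$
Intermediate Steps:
$U{\left(E,X \right)} = 2 E \left(6 - X\right)$ ($U{\left(E,X \right)} = E \left(6 - X\right) 2 = 2 E \left(6 - X\right)$)
$h{\left(d,T \right)} = - 2 T$
$\left(h{\left(30,-9 \right)} + U{\left(37,-12 \right)}\right)^{2} = \left(\left(-2\right) \left(-9\right) + 2 \cdot 37 \left(6 - -12\right)\right)^{2} = \left(18 + 2 \cdot 37 \left(6 + 12\right)\right)^{2} = \left(18 + 2 \cdot 37 \cdot 18\right)^{2} = \left(18 + 1332\right)^{2} = 1350^{2} = 1822500$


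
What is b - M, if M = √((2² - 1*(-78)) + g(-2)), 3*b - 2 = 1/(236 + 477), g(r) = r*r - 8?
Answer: 1427/2139 - √78 ≈ -8.1646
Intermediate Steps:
g(r) = -8 + r² (g(r) = r² - 8 = -8 + r²)
b = 1427/2139 (b = ⅔ + 1/(3*(236 + 477)) = ⅔ + (⅓)/713 = ⅔ + (⅓)*(1/713) = ⅔ + 1/2139 = 1427/2139 ≈ 0.66713)
M = √78 (M = √((2² - 1*(-78)) + (-8 + (-2)²)) = √((4 + 78) + (-8 + 4)) = √(82 - 4) = √78 ≈ 8.8318)
b - M = 1427/2139 - √78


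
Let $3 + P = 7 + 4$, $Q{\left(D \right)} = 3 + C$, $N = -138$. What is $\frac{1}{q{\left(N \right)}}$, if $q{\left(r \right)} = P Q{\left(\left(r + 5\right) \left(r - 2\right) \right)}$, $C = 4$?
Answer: $\frac{1}{56} \approx 0.017857$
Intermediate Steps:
$Q{\left(D \right)} = 7$ ($Q{\left(D \right)} = 3 + 4 = 7$)
$P = 8$ ($P = -3 + \left(7 + 4\right) = -3 + 11 = 8$)
$q{\left(r \right)} = 56$ ($q{\left(r \right)} = 8 \cdot 7 = 56$)
$\frac{1}{q{\left(N \right)}} = \frac{1}{56}$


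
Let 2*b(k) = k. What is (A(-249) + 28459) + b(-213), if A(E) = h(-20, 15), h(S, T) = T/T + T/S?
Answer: 113411/4 ≈ 28353.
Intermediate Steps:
h(S, T) = 1 + T/S
A(E) = ¼ (A(E) = (-20 + 15)/(-20) = -1/20*(-5) = ¼)
b(k) = k/2
(A(-249) + 28459) + b(-213) = (¼ + 28459) + (½)*(-213) = 113837/4 - 213/2 = 113411/4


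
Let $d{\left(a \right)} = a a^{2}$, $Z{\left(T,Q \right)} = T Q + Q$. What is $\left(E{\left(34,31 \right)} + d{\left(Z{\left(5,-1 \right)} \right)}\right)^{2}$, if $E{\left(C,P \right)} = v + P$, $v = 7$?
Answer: $31684$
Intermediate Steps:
$Z{\left(T,Q \right)} = Q + Q T$ ($Z{\left(T,Q \right)} = Q T + Q = Q + Q T$)
$E{\left(C,P \right)} = 7 + P$
$d{\left(a \right)} = a^{3}$
$\left(E{\left(34,31 \right)} + d{\left(Z{\left(5,-1 \right)} \right)}\right)^{2} = \left(\left(7 + 31\right) + \left(- (1 + 5)\right)^{3}\right)^{2} = \left(38 + \left(\left(-1\right) 6\right)^{3}\right)^{2} = \left(38 + \left(-6\right)^{3}\right)^{2} = \left(38 - 216\right)^{2} = \left(-178\right)^{2} = 31684$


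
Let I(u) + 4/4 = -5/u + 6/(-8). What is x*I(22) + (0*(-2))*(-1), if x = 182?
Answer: -7917/22 ≈ -359.86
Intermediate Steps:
I(u) = -7/4 - 5/u (I(u) = -1 + (-5/u + 6/(-8)) = -1 + (-5/u + 6*(-⅛)) = -1 + (-5/u - ¾) = -1 + (-¾ - 5/u) = -7/4 - 5/u)
x*I(22) + (0*(-2))*(-1) = 182*(-7/4 - 5/22) + (0*(-2))*(-1) = 182*(-7/4 - 5*1/22) + 0*(-1) = 182*(-7/4 - 5/22) + 0 = 182*(-87/44) + 0 = -7917/22 + 0 = -7917/22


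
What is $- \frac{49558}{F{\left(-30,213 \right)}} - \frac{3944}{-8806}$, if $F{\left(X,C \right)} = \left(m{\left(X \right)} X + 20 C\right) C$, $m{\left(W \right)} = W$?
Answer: $\frac{807449}{2004660} \approx 0.40279$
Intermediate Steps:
$F{\left(X,C \right)} = C \left(X^{2} + 20 C\right)$ ($F{\left(X,C \right)} = \left(X X + 20 C\right) C = \left(X^{2} + 20 C\right) C = C \left(X^{2} + 20 C\right)$)
$- \frac{49558}{F{\left(-30,213 \right)}} - \frac{3944}{-8806} = - \frac{49558}{213 \left(\left(-30\right)^{2} + 20 \cdot 213\right)} - \frac{3944}{-8806} = - \frac{49558}{213 \left(900 + 4260\right)} - - \frac{116}{259} = - \frac{49558}{213 \cdot 5160} + \frac{116}{259} = - \frac{49558}{1099080} + \frac{116}{259} = \left(-49558\right) \frac{1}{1099080} + \frac{116}{259} = - \frac{349}{7740} + \frac{116}{259} = \frac{807449}{2004660}$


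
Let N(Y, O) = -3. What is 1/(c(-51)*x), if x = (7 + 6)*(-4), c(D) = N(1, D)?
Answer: 1/156 ≈ 0.0064103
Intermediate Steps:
c(D) = -3
x = -52 (x = 13*(-4) = -52)
1/(c(-51)*x) = 1/(-3*(-52)) = 1/156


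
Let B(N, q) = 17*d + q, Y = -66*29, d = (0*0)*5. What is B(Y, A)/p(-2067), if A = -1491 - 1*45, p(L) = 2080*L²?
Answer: -16/92570595 ≈ -1.7284e-7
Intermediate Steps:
d = 0 (d = 0*5 = 0)
A = -1536 (A = -1491 - 45 = -1536)
Y = -1914
B(N, q) = q (B(N, q) = 17*0 + q = 0 + q = q)
B(Y, A)/p(-2067) = -1536/(2080*(-2067)²) = -1536/(2080*4272489) = -1536/8886777120 = -1536*1/8886777120 = -16/92570595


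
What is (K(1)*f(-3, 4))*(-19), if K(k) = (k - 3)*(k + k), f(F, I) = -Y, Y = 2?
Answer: -152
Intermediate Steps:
f(F, I) = -2 (f(F, I) = -1*2 = -2)
K(k) = 2*k*(-3 + k) (K(k) = (-3 + k)*(2*k) = 2*k*(-3 + k))
(K(1)*f(-3, 4))*(-19) = ((2*1*(-3 + 1))*(-2))*(-19) = ((2*1*(-2))*(-2))*(-19) = -4*(-2)*(-19) = 8*(-19) = -152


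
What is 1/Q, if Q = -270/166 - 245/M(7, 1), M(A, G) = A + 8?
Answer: -249/4472 ≈ -0.055680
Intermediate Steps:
M(A, G) = 8 + A
Q = -4472/249 (Q = -270/166 - 245/(8 + 7) = -270*1/166 - 245/15 = -135/83 - 245*1/15 = -135/83 - 49/3 = -4472/249 ≈ -17.960)
1/Q = 1/(-4472/249) = -249/4472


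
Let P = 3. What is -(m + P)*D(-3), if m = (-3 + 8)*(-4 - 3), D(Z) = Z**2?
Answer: 288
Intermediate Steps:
m = -35 (m = 5*(-7) = -35)
-(m + P)*D(-3) = -(-35 + 3)*(-3)**2 = -(-32)*9 = -1*(-288) = 288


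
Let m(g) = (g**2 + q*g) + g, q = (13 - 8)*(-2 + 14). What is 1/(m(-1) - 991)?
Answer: -1/1051 ≈ -0.00095147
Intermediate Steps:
q = 60 (q = 5*12 = 60)
m(g) = g**2 + 61*g (m(g) = (g**2 + 60*g) + g = g**2 + 61*g)
1/(m(-1) - 991) = 1/(-(61 - 1) - 991) = 1/(-1*60 - 991) = 1/(-60 - 991) = 1/(-1051) = -1/1051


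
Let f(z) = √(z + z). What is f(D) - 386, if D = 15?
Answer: -386 + √30 ≈ -380.52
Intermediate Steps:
f(z) = √2*√z (f(z) = √(2*z) = √2*√z)
f(D) - 386 = √2*√15 - 386 = √30 - 386 = -386 + √30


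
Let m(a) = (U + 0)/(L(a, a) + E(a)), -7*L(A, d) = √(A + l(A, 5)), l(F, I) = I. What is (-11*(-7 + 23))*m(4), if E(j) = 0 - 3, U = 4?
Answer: 616/3 ≈ 205.33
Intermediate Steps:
L(A, d) = -√(5 + A)/7 (L(A, d) = -√(A + 5)/7 = -√(5 + A)/7)
E(j) = -3
m(a) = 4/(-3 - √(5 + a)/7) (m(a) = (4 + 0)/(-√(5 + a)/7 - 3) = 4/(-3 - √(5 + a)/7))
(-11*(-7 + 23))*m(4) = (-11*(-7 + 23))*(-28/(21 + √(5 + 4))) = (-11*16)*(-28/(21 + √9)) = -(-4928)/(21 + 3) = -(-4928)/24 = -176*(-7/6) = 616/3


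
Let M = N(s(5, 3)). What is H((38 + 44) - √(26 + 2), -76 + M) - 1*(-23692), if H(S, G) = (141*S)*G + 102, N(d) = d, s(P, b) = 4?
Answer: -808670 + 20304*√7 ≈ -7.5495e+5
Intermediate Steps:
M = 4
H(S, G) = 102 + 141*G*S (H(S, G) = 141*G*S + 102 = 102 + 141*G*S)
H((38 + 44) - √(26 + 2), -76 + M) - 1*(-23692) = (102 + 141*(-76 + 4)*((38 + 44) - √(26 + 2))) - 1*(-23692) = (102 + 141*(-72)*(82 - √28)) + 23692 = (102 + 141*(-72)*(82 - 2*√7)) + 23692 = (102 + (-832464 + 20304*√7)) + 23692 = (-832362 + 20304*√7) + 23692 = -808670 + 20304*√7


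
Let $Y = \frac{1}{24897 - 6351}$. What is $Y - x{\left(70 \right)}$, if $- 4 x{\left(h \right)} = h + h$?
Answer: $\frac{649111}{18546} \approx 35.0$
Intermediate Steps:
$x{\left(h \right)} = - \frac{h}{2}$ ($x{\left(h \right)} = - \frac{h + h}{4} = - \frac{2 h}{4} = - \frac{h}{2}$)
$Y = \frac{1}{18546} \approx 5.392 \cdot 10^{-5}$
$Y - x{\left(70 \right)} = \frac{1}{18546} - \left(- \frac{1}{2}\right) 70 = \frac{1}{18546} - -35 = \frac{1}{18546} + 35 = \frac{649111}{18546}$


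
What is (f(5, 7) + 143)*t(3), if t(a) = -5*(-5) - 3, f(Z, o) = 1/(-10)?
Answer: 15719/5 ≈ 3143.8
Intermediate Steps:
f(Z, o) = -⅒
t(a) = 22 (t(a) = 25 - 3 = 22)
(f(5, 7) + 143)*t(3) = (-⅒ + 143)*22 = (1429/10)*22 = 15719/5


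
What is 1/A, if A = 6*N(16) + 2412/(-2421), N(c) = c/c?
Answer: 269/1346 ≈ 0.19985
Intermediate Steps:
N(c) = 1
A = 1346/269 (A = 6*1 + 2412/(-2421) = 6 + 2412*(-1/2421) = 6 - 268/269 = 1346/269 ≈ 5.0037)
1/A = 1/(1346/269) = 269/1346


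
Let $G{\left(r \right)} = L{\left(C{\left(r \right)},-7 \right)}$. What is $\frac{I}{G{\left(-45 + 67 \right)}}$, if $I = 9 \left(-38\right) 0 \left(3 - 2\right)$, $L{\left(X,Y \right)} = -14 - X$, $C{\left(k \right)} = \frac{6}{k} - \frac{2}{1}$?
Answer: $0$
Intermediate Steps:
$C{\left(k \right)} = -2 + \frac{6}{k}$ ($C{\left(k \right)} = \frac{6}{k} - 2 = -2 + \frac{6}{k}$)
$G{\left(r \right)} = -12 - \frac{6}{r}$ ($G{\left(r \right)} = -14 - \left(-2 + \frac{6}{r}\right) = -14 + \left(2 - \frac{6}{r}\right) = -12 - \frac{6}{r}$)
$I = 0$ ($I = - 342 \cdot 0 \cdot 1 = \left(-342\right) 0 = 0$)
$\frac{I}{G{\left(-45 + 67 \right)}} = \frac{0}{-12 - \frac{6}{-45 + 67}} = \frac{0}{-12 - \frac{6}{22}} = \frac{0}{-12 - \frac{3}{11}} = \frac{0}{- \frac{135}{11}} = 0 \left(- \frac{11}{135}\right) = 0$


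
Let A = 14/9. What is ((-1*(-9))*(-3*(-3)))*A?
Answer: 126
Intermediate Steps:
A = 14/9 (A = 14*(1/9) = 14/9 ≈ 1.5556)
((-1*(-9))*(-3*(-3)))*A = ((-1*(-9))*(-3*(-3)))*(14/9) = (9*9)*(14/9) = 81*(14/9) = 126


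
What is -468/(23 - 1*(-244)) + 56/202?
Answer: -13264/8989 ≈ -1.4756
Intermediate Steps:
-468/(23 - 1*(-244)) + 56/202 = -468/(23 + 244) + 56*(1/202) = -468/267 + 28/101 = -468*1/267 + 28/101 = -156/89 + 28/101 = -13264/8989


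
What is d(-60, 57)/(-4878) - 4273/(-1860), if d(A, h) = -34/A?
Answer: 521066/226827 ≈ 2.2972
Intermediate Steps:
d(-60, 57)/(-4878) - 4273/(-1860) = -34/(-60)/(-4878) - 4273/(-1860) = -34*(-1/60)*(-1/4878) - 4273*(-1/1860) = (17/30)*(-1/4878) + 4273/1860 = -17/146340 + 4273/1860 = 521066/226827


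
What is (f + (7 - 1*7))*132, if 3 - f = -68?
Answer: 9372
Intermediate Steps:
f = 71 (f = 3 - 1*(-68) = 3 + 68 = 71)
(f + (7 - 1*7))*132 = (71 + (7 - 1*7))*132 = (71 + (7 - 7))*132 = (71 + 0)*132 = 71*132 = 9372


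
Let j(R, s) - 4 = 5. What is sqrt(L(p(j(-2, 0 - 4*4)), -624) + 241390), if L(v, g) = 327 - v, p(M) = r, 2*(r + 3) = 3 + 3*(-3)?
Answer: sqrt(241723) ≈ 491.65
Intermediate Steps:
j(R, s) = 9 (j(R, s) = 4 + 5 = 9)
r = -6 (r = -3 + (3 + 3*(-3))/2 = -3 + (3 - 9)/2 = -3 + (1/2)*(-6) = -3 - 3 = -6)
p(M) = -6
sqrt(L(p(j(-2, 0 - 4*4)), -624) + 241390) = sqrt((327 - 1*(-6)) + 241390) = sqrt((327 + 6) + 241390) = sqrt(333 + 241390) = sqrt(241723)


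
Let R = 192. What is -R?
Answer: -192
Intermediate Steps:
-R = -1*192 = -192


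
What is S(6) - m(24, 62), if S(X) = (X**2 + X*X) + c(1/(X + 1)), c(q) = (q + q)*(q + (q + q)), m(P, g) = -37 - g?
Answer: 8385/49 ≈ 171.12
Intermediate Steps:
c(q) = 6*q**2 (c(q) = (2*q)*(q + 2*q) = (2*q)*(3*q) = 6*q**2)
S(X) = 2*X**2 + 6/(1 + X)**2 (S(X) = (X**2 + X*X) + 6*(1/(X + 1))**2 = (X**2 + X**2) + 6*(1/(1 + X))**2 = 2*X**2 + 6/(1 + X)**2)
S(6) - m(24, 62) = (2*6**2 + 6/(1 + 6)**2) - (-37 - 1*62) = (2*36 + 6/7**2) - (-37 - 62) = (72 + 6*(1/49)) - 1*(-99) = (72 + 6/49) + 99 = 3534/49 + 99 = 8385/49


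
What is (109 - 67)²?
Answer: 1764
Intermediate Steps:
(109 - 67)² = 42² = 1764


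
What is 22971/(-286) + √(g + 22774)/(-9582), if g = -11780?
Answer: -1767/22 - √10994/9582 ≈ -80.329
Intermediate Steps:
22971/(-286) + √(g + 22774)/(-9582) = 22971/(-286) + √(-11780 + 22774)/(-9582) = 22971*(-1/286) + √10994*(-1/9582) = -1767/22 - √10994/9582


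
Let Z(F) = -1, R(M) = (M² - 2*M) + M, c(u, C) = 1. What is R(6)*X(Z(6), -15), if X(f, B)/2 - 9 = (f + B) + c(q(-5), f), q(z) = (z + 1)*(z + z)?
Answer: -360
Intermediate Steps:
q(z) = 2*z*(1 + z) (q(z) = (1 + z)*(2*z) = 2*z*(1 + z))
R(M) = M² - M
X(f, B) = 20 + 2*B + 2*f (X(f, B) = 18 + 2*((f + B) + 1) = 18 + 2*((B + f) + 1) = 18 + 2*(1 + B + f) = 18 + (2 + 2*B + 2*f) = 20 + 2*B + 2*f)
R(6)*X(Z(6), -15) = (6*(-1 + 6))*(20 + 2*(-15) + 2*(-1)) = (6*5)*(20 - 30 - 2) = 30*(-12) = -360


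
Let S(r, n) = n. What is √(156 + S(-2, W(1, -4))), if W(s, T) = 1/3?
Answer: √1407/3 ≈ 12.503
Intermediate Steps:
W(s, T) = ⅓
√(156 + S(-2, W(1, -4))) = √(156 + ⅓) = √(469/3) = √1407/3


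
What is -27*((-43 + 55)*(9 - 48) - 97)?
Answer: 15255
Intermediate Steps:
-27*((-43 + 55)*(9 - 48) - 97) = -27*(12*(-39) - 97) = -27*(-468 - 97) = -27*(-565) = 15255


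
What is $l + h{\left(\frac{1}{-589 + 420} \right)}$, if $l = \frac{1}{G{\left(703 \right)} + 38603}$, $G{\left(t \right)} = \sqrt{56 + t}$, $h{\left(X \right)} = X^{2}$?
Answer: $\frac{2592731133}{42561340866850} - \frac{\sqrt{759}}{1490190850} \approx 6.0899 \cdot 10^{-5}$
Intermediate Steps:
$l = \frac{1}{38603 + \sqrt{759}}$ ($l = \frac{1}{\sqrt{56 + 703} + 38603} = \frac{1}{\sqrt{759} + 38603} = \frac{1}{38603 + \sqrt{759}} \approx 2.5886 \cdot 10^{-5}$)
$l + h{\left(\frac{1}{-589 + 420} \right)} = \left(\frac{38603}{1490190850} - \frac{\sqrt{759}}{1490190850}\right) + \left(\frac{1}{-589 + 420}\right)^{2} = \left(\frac{38603}{1490190850} - \frac{\sqrt{759}}{1490190850}\right) + \left(\frac{1}{-169}\right)^{2} = \left(\frac{38603}{1490190850} - \frac{\sqrt{759}}{1490190850}\right) + \left(- \frac{1}{169}\right)^{2} = \left(\frac{38603}{1490190850} - \frac{\sqrt{759}}{1490190850}\right) + \frac{1}{28561} = \frac{2592731133}{42561340866850} - \frac{\sqrt{759}}{1490190850}$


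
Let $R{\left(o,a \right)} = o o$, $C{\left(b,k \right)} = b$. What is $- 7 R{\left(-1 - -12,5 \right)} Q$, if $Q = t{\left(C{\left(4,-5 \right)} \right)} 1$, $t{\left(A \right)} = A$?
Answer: $-3388$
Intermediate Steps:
$Q = 4$ ($Q = 4 \cdot 1 = 4$)
$R{\left(o,a \right)} = o^{2}$
$- 7 R{\left(-1 - -12,5 \right)} Q = - 7 \left(-1 - -12\right)^{2} \cdot 4 = - 7 \left(-1 + 12\right)^{2} \cdot 4 = - 7 \cdot 11^{2} \cdot 4 = \left(-7\right) 121 \cdot 4 = \left(-847\right) 4 = -3388$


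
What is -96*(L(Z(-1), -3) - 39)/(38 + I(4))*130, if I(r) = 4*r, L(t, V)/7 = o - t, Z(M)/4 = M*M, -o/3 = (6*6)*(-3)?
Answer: -4578080/9 ≈ -5.0868e+5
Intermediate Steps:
o = 324 (o = -3*6*6*(-3) = -108*(-3) = -3*(-108) = 324)
Z(M) = 4*M² (Z(M) = 4*(M*M) = 4*M²)
L(t, V) = 2268 - 7*t (L(t, V) = 7*(324 - t) = 2268 - 7*t)
-96*(L(Z(-1), -3) - 39)/(38 + I(4))*130 = -96*((2268 - 28*(-1)²) - 39)/(38 + 4*4)*130 = -96*((2268 - 28) - 39)/(38 + 16)*130 = -96*((2268 - 7*4) - 39)/54*130 = -96*((2268 - 28) - 39)/54*130 = -96*(2240 - 39)/54*130 = -211296/54*130 = -96*2201/54*130 = -35216/9*130 = -4578080/9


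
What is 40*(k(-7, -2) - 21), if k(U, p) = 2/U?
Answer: -5960/7 ≈ -851.43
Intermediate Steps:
40*(k(-7, -2) - 21) = 40*(2/(-7) - 21) = 40*(2*(-⅐) - 21) = 40*(-2/7 - 21) = 40*(-149/7) = -5960/7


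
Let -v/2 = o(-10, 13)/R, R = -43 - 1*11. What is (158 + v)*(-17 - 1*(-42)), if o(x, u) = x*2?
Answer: 106150/27 ≈ 3931.5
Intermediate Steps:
R = -54 (R = -43 - 11 = -54)
o(x, u) = 2*x
v = -20/27 (v = -2*2*(-10)/(-54) = -(-40)*(-1)/54 = -2*10/27 = -20/27 ≈ -0.74074)
(158 + v)*(-17 - 1*(-42)) = (158 - 20/27)*(-17 - 1*(-42)) = 4246*(-17 + 42)/27 = (4246/27)*25 = 106150/27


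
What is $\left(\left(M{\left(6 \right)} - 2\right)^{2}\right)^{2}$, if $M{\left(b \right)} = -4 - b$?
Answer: $20736$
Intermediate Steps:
$\left(\left(M{\left(6 \right)} - 2\right)^{2}\right)^{2} = \left(\left(\left(-4 - 6\right) - 2\right)^{2}\right)^{2} = \left(\left(-10 - 2\right)^{2}\right)^{2} = \left(\left(-12\right)^{2}\right)^{2} = 144^{2} = 20736$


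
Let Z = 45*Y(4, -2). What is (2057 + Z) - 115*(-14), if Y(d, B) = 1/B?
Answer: 7289/2 ≈ 3644.5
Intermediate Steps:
Z = -45/2 (Z = 45/(-2) = 45*(-½) = -45/2 ≈ -22.500)
(2057 + Z) - 115*(-14) = (2057 - 45/2) - 115*(-14) = 4069/2 + 1610 = 7289/2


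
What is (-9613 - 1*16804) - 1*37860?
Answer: -64277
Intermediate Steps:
(-9613 - 1*16804) - 1*37860 = (-9613 - 16804) - 37860 = -26417 - 37860 = -64277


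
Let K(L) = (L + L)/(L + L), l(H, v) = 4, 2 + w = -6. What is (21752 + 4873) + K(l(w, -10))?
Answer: 26626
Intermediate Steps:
w = -8 (w = -2 - 6 = -8)
K(L) = 1 (K(L) = (2*L)/((2*L)) = (2*L)*(1/(2*L)) = 1)
(21752 + 4873) + K(l(w, -10)) = (21752 + 4873) + 1 = 26625 + 1 = 26626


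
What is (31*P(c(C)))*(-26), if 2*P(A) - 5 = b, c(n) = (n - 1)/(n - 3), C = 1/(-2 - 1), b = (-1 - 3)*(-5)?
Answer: -10075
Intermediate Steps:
b = 20 (b = -4*(-5) = 20)
C = -1/3 (C = 1/(-3) = -1/3 ≈ -0.33333)
c(n) = (-1 + n)/(-3 + n)
P(A) = 25/2 (P(A) = 5/2 + (1/2)*20 = 5/2 + 10 = 25/2)
(31*P(c(C)))*(-26) = (31*(25/2))*(-26) = (775/2)*(-26) = -10075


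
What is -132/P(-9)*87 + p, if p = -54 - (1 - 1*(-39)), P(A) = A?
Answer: 1182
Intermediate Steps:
p = -94 (p = -54 - (1 + 39) = -54 - 1*40 = -54 - 40 = -94)
-132/P(-9)*87 + p = -132/(-9)*87 - 94 = -132*(-1/9)*87 - 94 = (44/3)*87 - 94 = 1276 - 94 = 1182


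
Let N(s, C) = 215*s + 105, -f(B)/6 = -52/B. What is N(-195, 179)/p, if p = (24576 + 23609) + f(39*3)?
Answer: -125460/144563 ≈ -0.86786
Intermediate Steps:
f(B) = 312/B (f(B) = -(-312)/B = 312/B)
N(s, C) = 105 + 215*s
p = 144563/3 (p = (24576 + 23609) + 312/((39*3)) = 48185 + 312/117 = 48185 + 312*(1/117) = 48185 + 8/3 = 144563/3 ≈ 48188.)
N(-195, 179)/p = (105 + 215*(-195))/(144563/3) = (105 - 41925)*(3/144563) = -41820*3/144563 = -125460/144563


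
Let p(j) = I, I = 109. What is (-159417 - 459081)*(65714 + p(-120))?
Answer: -40711393854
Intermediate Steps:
p(j) = 109
(-159417 - 459081)*(65714 + p(-120)) = (-159417 - 459081)*(65714 + 109) = -618498*65823 = -40711393854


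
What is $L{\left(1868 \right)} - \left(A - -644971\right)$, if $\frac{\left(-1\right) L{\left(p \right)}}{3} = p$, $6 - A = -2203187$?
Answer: $-2853768$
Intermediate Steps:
$A = 2203193$ ($A = 6 - -2203187 = 6 + 2203187 = 2203193$)
$L{\left(p \right)} = - 3 p$
$L{\left(1868 \right)} - \left(A - -644971\right) = \left(-3\right) 1868 - \left(2203193 - -644971\right) = -5604 - \left(2203193 + 644971\right) = -5604 - 2848164 = -2853768$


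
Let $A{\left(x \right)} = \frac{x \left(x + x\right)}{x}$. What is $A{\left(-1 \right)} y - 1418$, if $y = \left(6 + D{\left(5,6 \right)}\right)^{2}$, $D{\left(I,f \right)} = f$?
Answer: $-1706$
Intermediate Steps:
$A{\left(x \right)} = 2 x$ ($A{\left(x \right)} = \frac{x 2 x}{x} = \frac{2 x^{2}}{x} = 2 x$)
$y = 144$ ($y = \left(6 + 6\right)^{2} = 12^{2} = 144$)
$A{\left(-1 \right)} y - 1418 = 2 \left(-1\right) 144 - 1418 = \left(-2\right) 144 - 1418 = -288 - 1418 = -1706$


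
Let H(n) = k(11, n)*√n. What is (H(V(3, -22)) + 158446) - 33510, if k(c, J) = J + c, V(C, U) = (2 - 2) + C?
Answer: 124936 + 14*√3 ≈ 1.2496e+5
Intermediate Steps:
V(C, U) = C (V(C, U) = 0 + C = C)
H(n) = √n*(11 + n) (H(n) = (n + 11)*√n = (11 + n)*√n = √n*(11 + n))
(H(V(3, -22)) + 158446) - 33510 = (√3*(11 + 3) + 158446) - 33510 = (√3*14 + 158446) - 33510 = (14*√3 + 158446) - 33510 = (158446 + 14*√3) - 33510 = 124936 + 14*√3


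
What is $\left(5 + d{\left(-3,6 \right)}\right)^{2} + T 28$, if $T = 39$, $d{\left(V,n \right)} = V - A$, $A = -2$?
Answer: $1108$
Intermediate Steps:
$d{\left(V,n \right)} = 2 + V$ ($d{\left(V,n \right)} = V - -2 = V + 2 = 2 + V$)
$\left(5 + d{\left(-3,6 \right)}\right)^{2} + T 28 = \left(5 + \left(2 - 3\right)\right)^{2} + 39 \cdot 28 = \left(5 - 1\right)^{2} + 1092 = 4^{2} + 1092 = 16 + 1092 = 1108$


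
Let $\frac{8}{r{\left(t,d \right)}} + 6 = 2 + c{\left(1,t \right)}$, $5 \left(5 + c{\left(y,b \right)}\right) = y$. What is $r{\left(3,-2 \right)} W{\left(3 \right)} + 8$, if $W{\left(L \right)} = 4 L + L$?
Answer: $- \frac{62}{11} \approx -5.6364$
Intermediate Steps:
$c{\left(y,b \right)} = -5 + \frac{y}{5}$
$r{\left(t,d \right)} = - \frac{10}{11}$ ($r{\left(t,d \right)} = \frac{8}{-6 + \left(2 + \left(-5 + \frac{1}{5} \cdot 1\right)\right)} = \frac{8}{-6 + \left(2 + \left(-5 + \frac{1}{5}\right)\right)} = \frac{8}{-6 + \left(2 - \frac{24}{5}\right)} = \frac{8}{-6 - \frac{14}{5}} = \frac{8}{- \frac{44}{5}} = 8 \left(- \frac{5}{44}\right) = - \frac{10}{11}$)
$W{\left(L \right)} = 5 L$
$r{\left(3,-2 \right)} W{\left(3 \right)} + 8 = - \frac{10 \cdot 5 \cdot 3}{11} + 8 = \left(- \frac{10}{11}\right) 15 + 8 = - \frac{150}{11} + 8 = - \frac{62}{11}$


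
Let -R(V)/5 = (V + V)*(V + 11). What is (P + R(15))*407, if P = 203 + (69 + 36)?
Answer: -1461944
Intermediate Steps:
R(V) = -10*V*(11 + V) (R(V) = -5*(V + V)*(V + 11) = -5*2*V*(11 + V) = -10*V*(11 + V))
P = 308 (P = 203 + 105 = 308)
(P + R(15))*407 = (308 - 10*15*(11 + 15))*407 = (308 - 10*15*26)*407 = (308 - 3900)*407 = -3592*407 = -1461944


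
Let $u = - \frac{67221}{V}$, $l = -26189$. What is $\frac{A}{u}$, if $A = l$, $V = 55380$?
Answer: $\frac{483448940}{22407} \approx 21576.0$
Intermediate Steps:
$A = -26189$
$u = - \frac{22407}{18460}$ ($u = - \frac{67221}{55380} = \left(-67221\right) \frac{1}{55380} = - \frac{22407}{18460} \approx -1.2138$)
$\frac{A}{u} = - \frac{26189}{- \frac{22407}{18460}} = \left(-26189\right) \left(- \frac{18460}{22407}\right) = \frac{483448940}{22407}$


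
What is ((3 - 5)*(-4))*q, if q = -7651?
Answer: -61208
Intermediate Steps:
((3 - 5)*(-4))*q = ((3 - 5)*(-4))*(-7651) = -2*(-4)*(-7651) = 8*(-7651) = -61208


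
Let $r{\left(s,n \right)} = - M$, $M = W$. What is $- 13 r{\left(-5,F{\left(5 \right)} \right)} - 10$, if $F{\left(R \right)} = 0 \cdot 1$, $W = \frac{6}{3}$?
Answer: $16$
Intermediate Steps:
$W = 2$ ($W = 6 \cdot \frac{1}{3} = 2$)
$M = 2$
$F{\left(R \right)} = 0$
$r{\left(s,n \right)} = -2$ ($r{\left(s,n \right)} = \left(-1\right) 2 = -2$)
$- 13 r{\left(-5,F{\left(5 \right)} \right)} - 10 = \left(-13\right) \left(-2\right) - 10 = 26 - 10 = 16$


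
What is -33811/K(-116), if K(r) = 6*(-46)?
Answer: 33811/276 ≈ 122.50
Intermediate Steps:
K(r) = -276
-33811/K(-116) = -33811/(-276) = -33811*(-1/276) = 33811/276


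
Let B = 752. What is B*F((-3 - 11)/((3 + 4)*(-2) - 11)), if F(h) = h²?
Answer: 147392/625 ≈ 235.83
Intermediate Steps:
B*F((-3 - 11)/((3 + 4)*(-2) - 11)) = 752*((-3 - 11)/((3 + 4)*(-2) - 11))² = 752*(-14/(7*(-2) - 11))² = 752*(-14/(-14 - 11))² = 752*(-14/(-25))² = 752*(-14*(-1/25))² = 752*(14/25)² = 752*(196/625) = 147392/625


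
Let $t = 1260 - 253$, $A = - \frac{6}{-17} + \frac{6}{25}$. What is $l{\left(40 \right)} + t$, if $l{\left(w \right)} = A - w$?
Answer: $\frac{411227}{425} \approx 967.59$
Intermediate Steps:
$A = \frac{252}{425}$ ($A = \left(-6\right) \left(- \frac{1}{17}\right) + 6 \cdot \frac{1}{25} = \frac{6}{17} + \frac{6}{25} = \frac{252}{425} \approx 0.59294$)
$t = 1007$
$l{\left(w \right)} = \frac{252}{425} - w$
$l{\left(40 \right)} + t = \left(\frac{252}{425} - 40\right) + 1007 = - \frac{16748}{425} + 1007 = \frac{411227}{425}$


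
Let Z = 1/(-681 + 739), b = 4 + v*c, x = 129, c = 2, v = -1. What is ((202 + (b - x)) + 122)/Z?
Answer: 11426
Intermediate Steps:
b = 2 (b = 4 - 1*2 = 4 - 2 = 2)
Z = 1/58 ≈ 0.017241
((202 + (b - x)) + 122)/Z = ((202 + (2 - 1*129)) + 122)/(1/58) = ((202 + (2 - 129)) + 122)*58 = ((202 - 127) + 122)*58 = (75 + 122)*58 = 197*58 = 11426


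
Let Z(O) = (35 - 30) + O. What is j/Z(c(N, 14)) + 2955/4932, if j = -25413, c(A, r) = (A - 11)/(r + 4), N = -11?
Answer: -187988629/27948 ≈ -6726.4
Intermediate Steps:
c(A, r) = (-11 + A)/(4 + r)
Z(O) = 5 + O
j/Z(c(N, 14)) + 2955/4932 = -25413/(5 + (-11 - 11)/(4 + 14)) + 2955/4932 = -25413/(5 - 22/18) + 2955*(1/4932) = -25413/(5 + (1/18)*(-22)) + 985/1644 = -25413/(5 - 11/9) + 985/1644 = -25413/34/9 + 985/1644 = -25413*9/34 + 985/1644 = -228717/34 + 985/1644 = -187988629/27948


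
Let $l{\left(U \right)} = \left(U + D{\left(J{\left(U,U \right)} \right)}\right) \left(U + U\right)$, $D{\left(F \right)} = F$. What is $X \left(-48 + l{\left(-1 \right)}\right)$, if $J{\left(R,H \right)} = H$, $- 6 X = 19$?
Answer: $\frac{418}{3} \approx 139.33$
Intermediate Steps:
$X = - \frac{19}{6}$ ($X = \left(- \frac{1}{6}\right) 19 = - \frac{19}{6} \approx -3.1667$)
$l{\left(U \right)} = 4 U^{2}$ ($l{\left(U \right)} = \left(U + U\right) \left(U + U\right) = 2 U 2 U = 4 U^{2}$)
$X \left(-48 + l{\left(-1 \right)}\right) = - \frac{19 \left(-48 + 4 \left(-1\right)^{2}\right)}{6} = - \frac{19 \left(-48 + 4 \cdot 1\right)}{6} = - \frac{19 \left(-48 + 4\right)}{6} = \left(- \frac{19}{6}\right) \left(-44\right) = \frac{418}{3}$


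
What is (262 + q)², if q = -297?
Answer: 1225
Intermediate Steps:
(262 + q)² = (262 - 297)² = (-35)² = 1225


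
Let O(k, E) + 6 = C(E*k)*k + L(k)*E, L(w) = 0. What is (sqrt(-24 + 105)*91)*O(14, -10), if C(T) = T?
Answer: -1610154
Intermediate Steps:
O(k, E) = -6 + E*k**2 (O(k, E) = -6 + ((E*k)*k + 0*E) = -6 + (E*k**2 + 0) = -6 + E*k**2)
(sqrt(-24 + 105)*91)*O(14, -10) = (sqrt(-24 + 105)*91)*(-6 - 10*14**2) = (sqrt(81)*91)*(-6 - 10*196) = (9*91)*(-6 - 1960) = 819*(-1966) = -1610154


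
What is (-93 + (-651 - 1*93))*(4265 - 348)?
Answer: -3278529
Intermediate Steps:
(-93 + (-651 - 1*93))*(4265 - 348) = (-93 + (-651 - 93))*3917 = (-93 - 744)*3917 = -837*3917 = -3278529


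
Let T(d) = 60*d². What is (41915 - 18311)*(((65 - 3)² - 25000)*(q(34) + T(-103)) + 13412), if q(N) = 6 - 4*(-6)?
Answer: -317881240634832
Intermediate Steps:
q(N) = 30 (q(N) = 6 + 24 = 30)
(41915 - 18311)*(((65 - 3)² - 25000)*(q(34) + T(-103)) + 13412) = (41915 - 18311)*(((65 - 3)² - 25000)*(30 + 60*(-103)²) + 13412) = 23604*((62² - 25000)*(30 + 60*10609) + 13412) = 23604*((3844 - 25000)*(30 + 636540) + 13412) = 23604*(-21156*636570 + 13412) = 23604*(-13467274920 + 13412) = 23604*(-13467261508) = -317881240634832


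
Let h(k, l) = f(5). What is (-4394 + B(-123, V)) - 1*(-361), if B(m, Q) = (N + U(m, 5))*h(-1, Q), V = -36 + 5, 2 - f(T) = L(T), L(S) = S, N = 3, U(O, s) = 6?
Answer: -4060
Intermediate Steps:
f(T) = 2 - T
h(k, l) = -3 (h(k, l) = 2 - 1*5 = 2 - 5 = -3)
V = -31
B(m, Q) = -27 (B(m, Q) = (3 + 6)*(-3) = 9*(-3) = -27)
(-4394 + B(-123, V)) - 1*(-361) = (-4394 - 27) - 1*(-361) = -4421 + 361 = -4060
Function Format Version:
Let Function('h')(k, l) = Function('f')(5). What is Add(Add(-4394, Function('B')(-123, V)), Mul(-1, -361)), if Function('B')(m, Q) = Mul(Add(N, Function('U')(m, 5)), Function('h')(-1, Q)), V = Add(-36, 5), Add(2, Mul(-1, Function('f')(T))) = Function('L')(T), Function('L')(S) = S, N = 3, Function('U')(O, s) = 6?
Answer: -4060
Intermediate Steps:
Function('f')(T) = Add(2, Mul(-1, T))
Function('h')(k, l) = -3 (Function('h')(k, l) = Add(2, Mul(-1, 5)) = Add(2, -5) = -3)
V = -31
Function('B')(m, Q) = -27 (Function('B')(m, Q) = Mul(Add(3, 6), -3) = Mul(9, -3) = -27)
Add(Add(-4394, Function('B')(-123, V)), Mul(-1, -361)) = Add(Add(-4394, -27), Mul(-1, -361)) = Add(-4421, 361) = -4060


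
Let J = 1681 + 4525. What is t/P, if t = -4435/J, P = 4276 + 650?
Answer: -4435/30570756 ≈ -0.00014507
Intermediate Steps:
P = 4926
J = 6206
t = -4435/6206 ≈ -0.71463
t/P = -4435/6206/4926 = -4435/6206*1/4926 = -4435/30570756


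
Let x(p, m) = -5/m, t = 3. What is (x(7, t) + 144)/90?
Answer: 427/270 ≈ 1.5815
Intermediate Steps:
(x(7, t) + 144)/90 = (-5/3 + 144)/90 = (1/90)*(427/3) = 427/270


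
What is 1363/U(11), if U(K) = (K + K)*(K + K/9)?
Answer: 12267/2420 ≈ 5.0690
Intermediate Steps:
U(K) = 20*K²/9 (U(K) = (2*K)*(K + K*(⅑)) = (2*K)*(K + K/9) = (2*K)*(10*K/9) = 20*K²/9)
1363/U(11) = 1363/(((20/9)*11²)) = 1363/(((20/9)*121)) = 1363/(2420/9) = 1363*(9/2420) = 12267/2420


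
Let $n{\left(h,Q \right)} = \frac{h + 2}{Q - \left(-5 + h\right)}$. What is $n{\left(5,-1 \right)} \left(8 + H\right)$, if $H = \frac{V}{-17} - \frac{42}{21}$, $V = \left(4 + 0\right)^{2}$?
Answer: $- \frac{602}{17} \approx -35.412$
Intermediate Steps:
$V = 16$ ($V = 4^{2} = 16$)
$n{\left(h,Q \right)} = \frac{2 + h}{5 + Q - h}$
$H = - \frac{50}{17}$ ($H = \frac{16}{-17} - \frac{42}{21} = 16 \left(- \frac{1}{17}\right) - 2 = - \frac{16}{17} - 2 = - \frac{50}{17} \approx -2.9412$)
$n{\left(5,-1 \right)} \left(8 + H\right) = \frac{2 + 5}{5 - 1 - 5} \left(8 - \frac{50}{17}\right) = \frac{1}{5 - 1 - 5} \cdot 7 \cdot \frac{86}{17} = \frac{1}{-1} \cdot 7 \cdot \frac{86}{17} = \left(-1\right) 7 \cdot \frac{86}{17} = \left(-7\right) \frac{86}{17} = - \frac{602}{17}$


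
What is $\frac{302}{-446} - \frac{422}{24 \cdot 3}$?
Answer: $- \frac{52489}{8028} \approx -6.5382$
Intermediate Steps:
$\frac{302}{-446} - \frac{422}{24 \cdot 3} = 302 \left(- \frac{1}{446}\right) - \frac{422}{72} = - \frac{151}{223} - \frac{211}{36} = - \frac{52489}{8028}$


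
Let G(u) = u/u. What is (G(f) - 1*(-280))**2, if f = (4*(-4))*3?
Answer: 78961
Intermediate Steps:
f = -48 (f = -16*3 = -48)
G(u) = 1
(G(f) - 1*(-280))**2 = (1 - 1*(-280))**2 = (1 + 280)**2 = 281**2 = 78961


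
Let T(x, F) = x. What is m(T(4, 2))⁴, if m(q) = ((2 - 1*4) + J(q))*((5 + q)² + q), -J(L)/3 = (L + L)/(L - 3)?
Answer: 23854432810000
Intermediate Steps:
J(L) = -6*L/(-3 + L) (J(L) = -3*(L + L)/(L - 3) = -3*2*L/(-3 + L) = -6*L/(-3 + L))
m(q) = (-2 - 6*q/(-3 + q))*(q + (5 + q)²) (m(q) = ((2 - 1*4) - 6*q/(-3 + q))*((5 + q)² + q) = ((2 - 4) - 6*q/(-3 + q))*(q + (5 + q)²) = (-2 - 6*q/(-3 + q))*(q + (5 + q)²))
m(T(4, 2))⁴ = (2*(75 - 67*4 - 41*4² - 4*4³)/(-3 + 4))⁴ = (2*(75 - 268 - 41*16 - 4*64)/1)⁴ = (2*1*(75 - 268 - 656 - 256))⁴ = (2*1*(-1105))⁴ = (-2210)⁴ = 23854432810000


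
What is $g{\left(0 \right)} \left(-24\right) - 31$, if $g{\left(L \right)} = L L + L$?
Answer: $-31$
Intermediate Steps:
$g{\left(L \right)} = L + L^{2}$ ($g{\left(L \right)} = L^{2} + L = L + L^{2}$)
$g{\left(0 \right)} \left(-24\right) - 31 = 0 \left(1 + 0\right) \left(-24\right) - 31 = 0 \cdot 1 \left(-24\right) - 31 = 0 \left(-24\right) - 31 = 0 - 31 = -31$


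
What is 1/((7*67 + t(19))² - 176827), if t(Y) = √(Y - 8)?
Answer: 43145/1851812741 - 938*√11/1851812741 ≈ 2.1619e-5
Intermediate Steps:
t(Y) = √(-8 + Y)
1/((7*67 + t(19))² - 176827) = 1/((7*67 + √(-8 + 19))² - 176827) = 1/((469 + √11)² - 176827) = 1/(-176827 + (469 + √11)²)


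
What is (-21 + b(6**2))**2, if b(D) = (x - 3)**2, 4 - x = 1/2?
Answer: 6889/16 ≈ 430.56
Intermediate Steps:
x = 7/2 (x = 4 - 1/2 = 7/2 ≈ 3.5000)
b(D) = 1/4 (b(D) = (7/2 - 3)**2 = (1/2)**2 = 1/4)
(-21 + b(6**2))**2 = (-21 + 1/4)**2 = (-83/4)**2 = 6889/16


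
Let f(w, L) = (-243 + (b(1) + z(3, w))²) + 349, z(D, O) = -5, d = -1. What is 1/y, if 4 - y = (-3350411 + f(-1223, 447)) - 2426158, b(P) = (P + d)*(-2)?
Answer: 1/5776442 ≈ 1.7312e-7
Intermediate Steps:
b(P) = 2 - 2*P (b(P) = (P - 1)*(-2) = (-1 + P)*(-2) = 2 - 2*P)
f(w, L) = 131 (f(w, L) = (-243 + ((2 - 2*1) - 5)²) + 349 = (-243 + ((2 - 2) - 5)²) + 349 = (-243 + (0 - 5)²) + 349 = (-243 + (-5)²) + 349 = (-243 + 25) + 349 = -218 + 349 = 131)
y = 5776442 (y = 4 - ((-3350411 + 131) - 2426158) = 4 - (-3350280 - 2426158) = 4 - 1*(-5776438) = 4 + 5776438 = 5776442)
1/y = 1/5776442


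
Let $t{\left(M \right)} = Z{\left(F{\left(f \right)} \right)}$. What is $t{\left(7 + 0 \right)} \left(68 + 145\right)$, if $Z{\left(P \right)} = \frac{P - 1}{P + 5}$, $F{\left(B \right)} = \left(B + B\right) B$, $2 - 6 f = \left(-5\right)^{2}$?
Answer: $\frac{108843}{619} \approx 175.84$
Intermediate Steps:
$f = - \frac{23}{6}$ ($f = \frac{1}{3} - \frac{\left(-5\right)^{2}}{6} = \frac{1}{3} - \frac{25}{6} = - \frac{23}{6} \approx -3.8333$)
$F{\left(B \right)} = 2 B^{2}$ ($F{\left(B \right)} = 2 B B = 2 B^{2}$)
$Z{\left(P \right)} = \frac{-1 + P}{5 + P}$
$t{\left(M \right)} = \frac{511}{619}$ ($t{\left(M \right)} = \frac{-1 + 2 \left(- \frac{23}{6}\right)^{2}}{5 + 2 \left(- \frac{23}{6}\right)^{2}} = \frac{-1 + 2 \cdot \frac{529}{36}}{5 + 2 \cdot \frac{529}{36}} = \frac{-1 + \frac{529}{18}}{5 + \frac{529}{18}} = \frac{1}{\frac{619}{18}} \cdot \frac{511}{18} = \frac{18}{619} \cdot \frac{511}{18} = \frac{511}{619}$)
$t{\left(7 + 0 \right)} \left(68 + 145\right) = \frac{511 \left(68 + 145\right)}{619} = \frac{511}{619} \cdot 213 = \frac{108843}{619}$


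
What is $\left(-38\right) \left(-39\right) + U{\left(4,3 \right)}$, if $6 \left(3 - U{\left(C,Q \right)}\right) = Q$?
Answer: $\frac{2969}{2} \approx 1484.5$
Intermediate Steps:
$U{\left(C,Q \right)} = 3 - \frac{Q}{6}$
$\left(-38\right) \left(-39\right) + U{\left(4,3 \right)} = \left(-38\right) \left(-39\right) + \left(3 - \frac{1}{2}\right) = 1482 + \left(3 - \frac{1}{2}\right) = 1482 + \frac{5}{2} = \frac{2969}{2}$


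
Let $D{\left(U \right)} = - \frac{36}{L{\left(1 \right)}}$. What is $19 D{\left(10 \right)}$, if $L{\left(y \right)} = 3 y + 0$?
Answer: $-228$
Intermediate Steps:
$L{\left(y \right)} = 3 y$
$D{\left(U \right)} = -12$ ($D{\left(U \right)} = - \frac{36}{3 \cdot 1} = - \frac{36}{3} = \left(-36\right) \frac{1}{3} = -12$)
$19 D{\left(10 \right)} = 19 \left(-12\right) = -228$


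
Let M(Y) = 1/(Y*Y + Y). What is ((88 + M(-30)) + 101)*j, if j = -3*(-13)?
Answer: 2137603/290 ≈ 7371.0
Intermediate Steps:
M(Y) = 1/(Y + Y²) (M(Y) = 1/(Y² + Y) = 1/(Y + Y²))
j = 39
((88 + M(-30)) + 101)*j = ((88 + 1/((-30)*(1 - 30))) + 101)*39 = ((88 - 1/30/(-29)) + 101)*39 = ((88 - 1/30*(-1/29)) + 101)*39 = ((88 + 1/870) + 101)*39 = (76561/870 + 101)*39 = (164431/870)*39 = 2137603/290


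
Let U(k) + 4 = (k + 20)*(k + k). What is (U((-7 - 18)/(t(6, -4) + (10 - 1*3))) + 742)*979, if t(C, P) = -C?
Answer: 967252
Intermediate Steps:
U(k) = -4 + 2*k*(20 + k) (U(k) = -4 + (k + 20)*(k + k) = -4 + (20 + k)*(2*k) = -4 + 2*k*(20 + k))
(U((-7 - 18)/(t(6, -4) + (10 - 1*3))) + 742)*979 = ((-4 + 2*((-7 - 18)/(-1*6 + (10 - 1*3)))**2 + 40*((-7 - 18)/(-1*6 + (10 - 1*3)))) + 742)*979 = ((-4 + 2*(-25/(-6 + (10 - 3)))**2 + 40*(-25/(-6 + (10 - 3)))) + 742)*979 = ((-4 + 2*(-25/(-6 + 7))**2 + 40*(-25/(-6 + 7))) + 742)*979 = ((-4 + 2*(-25/1)**2 + 40*(-25/1)) + 742)*979 = ((-4 + 2*(-25*1)**2 + 40*(-25*1)) + 742)*979 = ((-4 + 2*(-25)**2 + 40*(-25)) + 742)*979 = ((-4 + 2*625 - 1000) + 742)*979 = ((-4 + 1250 - 1000) + 742)*979 = (246 + 742)*979 = 988*979 = 967252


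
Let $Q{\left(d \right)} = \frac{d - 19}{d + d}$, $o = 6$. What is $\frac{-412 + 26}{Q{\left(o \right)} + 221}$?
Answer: $- \frac{4632}{2639} \approx -1.7552$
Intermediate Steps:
$Q{\left(d \right)} = \frac{-19 + d}{2 d}$
$\frac{-412 + 26}{Q{\left(o \right)} + 221} = \frac{-412 + 26}{\frac{-19 + 6}{2 \cdot 6} + 221} = - \frac{386}{\frac{1}{2} \cdot \frac{1}{6} \left(-13\right) + 221} = - \frac{386}{- \frac{13}{12} + 221} = - \frac{386}{\frac{2639}{12}} = \left(-386\right) \frac{12}{2639} = - \frac{4632}{2639}$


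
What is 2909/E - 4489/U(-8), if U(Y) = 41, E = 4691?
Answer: -20938630/192331 ≈ -108.87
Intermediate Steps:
2909/E - 4489/U(-8) = 2909/4691 - 4489/41 = -20938630/192331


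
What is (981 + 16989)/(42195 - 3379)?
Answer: 8985/19408 ≈ 0.46295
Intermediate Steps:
(981 + 16989)/(42195 - 3379) = 17970/38816 = 17970*(1/38816) = 8985/19408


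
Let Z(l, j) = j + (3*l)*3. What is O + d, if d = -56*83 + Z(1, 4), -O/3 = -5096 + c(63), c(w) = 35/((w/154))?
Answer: 31189/3 ≈ 10396.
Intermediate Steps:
Z(l, j) = j + 9*l
c(w) = 5390/w (c(w) = 35/((w*(1/154))) = 35/((w/154)) = 35*(154/w) = 5390/w)
O = 45094/3 (O = -3*(-5096 + 5390/63) = -3*(-5096 + 5390*(1/63)) = -3*(-5096 + 770/9) = -3*(-45094/9) = 45094/3 ≈ 15031.)
d = -4635 (d = -56*83 + (4 + 9*1) = -4648 + (4 + 9) = -4648 + 13 = -4635)
O + d = 45094/3 - 4635 = 31189/3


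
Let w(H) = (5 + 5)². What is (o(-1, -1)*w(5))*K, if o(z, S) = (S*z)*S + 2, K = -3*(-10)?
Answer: 3000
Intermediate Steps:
w(H) = 100 (w(H) = 10² = 100)
K = 30
o(z, S) = 2 + z*S² (o(z, S) = z*S² + 2 = 2 + z*S²)
(o(-1, -1)*w(5))*K = ((2 - 1*(-1)²)*100)*30 = ((2 - 1*1)*100)*30 = ((2 - 1)*100)*30 = (1*100)*30 = 100*30 = 3000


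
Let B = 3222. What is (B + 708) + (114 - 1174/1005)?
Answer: 4063046/1005 ≈ 4042.8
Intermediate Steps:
(B + 708) + (114 - 1174/1005) = (3222 + 708) + (114 - 1174/1005) = 3930 + (114 - 1174*1/1005) = 3930 + (114 - 1174/1005) = 3930 + 113396/1005 = 4063046/1005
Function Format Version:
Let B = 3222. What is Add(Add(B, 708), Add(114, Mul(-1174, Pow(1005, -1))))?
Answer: Rational(4063046, 1005) ≈ 4042.8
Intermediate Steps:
Add(Add(B, 708), Add(114, Mul(-1174, Pow(1005, -1)))) = Add(Add(3222, 708), Add(114, Mul(-1174, Pow(1005, -1)))) = Add(3930, Add(114, Mul(-1174, Rational(1, 1005)))) = Add(3930, Add(114, Rational(-1174, 1005))) = Add(3930, Rational(113396, 1005)) = Rational(4063046, 1005)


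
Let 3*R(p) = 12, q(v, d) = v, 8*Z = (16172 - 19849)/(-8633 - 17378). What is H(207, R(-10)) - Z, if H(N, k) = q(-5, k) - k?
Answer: -1876469/208088 ≈ -9.0177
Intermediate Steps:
Z = 3677/208088 (Z = ((16172 - 19849)/(-8633 - 17378))/8 = (-3677/(-26011))/8 = (-3677*(-1/26011))/8 = (1/8)*(3677/26011) = 3677/208088 ≈ 0.017670)
R(p) = 4 (R(p) = (1/3)*12 = 4)
H(N, k) = -5 - k
H(207, R(-10)) - Z = (-5 - 1*4) - 1*3677/208088 = (-5 - 4) - 3677/208088 = -9 - 3677/208088 = -1876469/208088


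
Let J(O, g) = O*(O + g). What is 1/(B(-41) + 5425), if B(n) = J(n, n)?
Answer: 1/8787 ≈ 0.00011380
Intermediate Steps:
B(n) = 2*n² (B(n) = n*(n + n) = n*(2*n) = 2*n²)
1/(B(-41) + 5425) = 1/(2*(-41)² + 5425) = 1/(2*1681 + 5425) = 1/(3362 + 5425) = 1/8787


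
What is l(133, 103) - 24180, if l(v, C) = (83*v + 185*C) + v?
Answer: 6047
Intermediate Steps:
l(v, C) = 84*v + 185*C
l(133, 103) - 24180 = (84*133 + 185*103) - 24180 = (11172 + 19055) - 24180 = 30227 - 24180 = 6047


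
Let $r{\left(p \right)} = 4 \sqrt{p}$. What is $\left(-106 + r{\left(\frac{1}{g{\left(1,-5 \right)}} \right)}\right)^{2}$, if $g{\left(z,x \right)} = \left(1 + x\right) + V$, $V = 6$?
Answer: $11244 - 424 \sqrt{2} \approx 10644.0$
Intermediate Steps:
$g{\left(z,x \right)} = 7 + x$ ($g{\left(z,x \right)} = \left(1 + x\right) + 6 = 7 + x$)
$\left(-106 + r{\left(\frac{1}{g{\left(1,-5 \right)}} \right)}\right)^{2} = \left(-106 + 4 \sqrt{\frac{1}{7 - 5}}\right)^{2} = \left(-106 + 4 \sqrt{\frac{1}{2}}\right)^{2} = \left(-106 + \frac{4}{\sqrt{2}}\right)^{2} = \left(-106 + 4 \frac{\sqrt{2}}{2}\right)^{2} = \left(-106 + 2 \sqrt{2}\right)^{2}$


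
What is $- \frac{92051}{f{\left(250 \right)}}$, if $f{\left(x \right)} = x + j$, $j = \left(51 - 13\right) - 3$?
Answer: $- \frac{92051}{285} \approx -322.99$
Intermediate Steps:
$j = 35$ ($j = \left(51 - 13\right) - 3 = 38 - 3 = 35$)
$f{\left(x \right)} = 35 + x$ ($f{\left(x \right)} = x + 35 = 35 + x$)
$- \frac{92051}{f{\left(250 \right)}} = - \frac{92051}{35 + 250} = - \frac{92051}{285}$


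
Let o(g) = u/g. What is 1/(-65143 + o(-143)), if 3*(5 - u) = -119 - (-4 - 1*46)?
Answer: -143/9315477 ≈ -1.5351e-5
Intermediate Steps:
u = 28 (u = 5 - (-119 - (-4 - 1*46))/3 = 5 - (-119 - (-4 - 46))/3 = 5 - (-119 - 1*(-50))/3 = 5 - (-119 + 50)/3 = 5 - 1/3*(-69) = 5 + 23 = 28)
o(g) = 28/g
1/(-65143 + o(-143)) = 1/(-65143 + 28/(-143)) = 1/(-65143 + 28*(-1/143)) = 1/(-65143 - 28/143) = 1/(-9315477/143) = -143/9315477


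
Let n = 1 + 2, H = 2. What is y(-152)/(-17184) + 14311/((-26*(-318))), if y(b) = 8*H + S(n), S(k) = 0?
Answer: 2560291/1479972 ≈ 1.7300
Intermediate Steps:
n = 3
y(b) = 16 (y(b) = 8*2 + 0 = 16 + 0 = 16)
y(-152)/(-17184) + 14311/((-26*(-318))) = 16/(-17184) + 14311/((-26*(-318))) = 16*(-1/17184) + 14311/8268 = -1/1074 + 14311*(1/8268) = -1/1074 + 14311/8268 = 2560291/1479972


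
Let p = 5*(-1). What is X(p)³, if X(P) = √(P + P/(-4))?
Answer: -15*I*√15/8 ≈ -7.2618*I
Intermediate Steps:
p = -5
X(P) = √3*√P/2 (X(P) = √(P + P*(-¼)) = √(P - P/4) = √(3*P/4) = √3*√P/2)
X(p)³ = (√3*√(-5)/2)³ = (√3*(I*√5)/2)³ = (I*√15/2)³ = -15*I*√15/8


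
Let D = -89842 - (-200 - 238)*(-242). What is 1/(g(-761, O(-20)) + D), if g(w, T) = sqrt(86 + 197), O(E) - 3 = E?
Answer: -195838/38352521961 - sqrt(283)/38352521961 ≈ -5.1067e-6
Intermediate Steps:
O(E) = 3 + E
g(w, T) = sqrt(283)
D = -195838 (D = -89842 - (-438)*(-242) = -89842 - 1*105996 = -89842 - 105996 = -195838)
1/(g(-761, O(-20)) + D) = 1/(sqrt(283) - 195838) = 1/(-195838 + sqrt(283))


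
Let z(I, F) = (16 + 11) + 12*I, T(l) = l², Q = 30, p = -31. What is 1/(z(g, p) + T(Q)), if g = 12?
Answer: 1/1071 ≈ 0.00093371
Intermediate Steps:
z(I, F) = 27 + 12*I
1/(z(g, p) + T(Q)) = 1/((27 + 12*12) + 30²) = 1/((27 + 144) + 900) = 1/(171 + 900) = 1/1071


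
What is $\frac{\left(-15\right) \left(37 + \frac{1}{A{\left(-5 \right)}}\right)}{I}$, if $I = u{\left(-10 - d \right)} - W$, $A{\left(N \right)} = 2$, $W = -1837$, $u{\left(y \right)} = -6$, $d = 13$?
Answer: $- \frac{1125}{3662} \approx -0.30721$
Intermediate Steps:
$I = 1831$ ($I = -6 - -1837 = -6 + 1837 = 1831$)
$\frac{\left(-15\right) \left(37 + \frac{1}{A{\left(-5 \right)}}\right)}{I} = \frac{\left(-15\right) \left(37 + \frac{1}{2}\right)}{1831} = - 15 \left(37 + \frac{1}{2}\right) \frac{1}{1831} = \left(-15\right) \frac{75}{2} \cdot \frac{1}{1831} = \left(- \frac{1125}{2}\right) \frac{1}{1831} = - \frac{1125}{3662}$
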